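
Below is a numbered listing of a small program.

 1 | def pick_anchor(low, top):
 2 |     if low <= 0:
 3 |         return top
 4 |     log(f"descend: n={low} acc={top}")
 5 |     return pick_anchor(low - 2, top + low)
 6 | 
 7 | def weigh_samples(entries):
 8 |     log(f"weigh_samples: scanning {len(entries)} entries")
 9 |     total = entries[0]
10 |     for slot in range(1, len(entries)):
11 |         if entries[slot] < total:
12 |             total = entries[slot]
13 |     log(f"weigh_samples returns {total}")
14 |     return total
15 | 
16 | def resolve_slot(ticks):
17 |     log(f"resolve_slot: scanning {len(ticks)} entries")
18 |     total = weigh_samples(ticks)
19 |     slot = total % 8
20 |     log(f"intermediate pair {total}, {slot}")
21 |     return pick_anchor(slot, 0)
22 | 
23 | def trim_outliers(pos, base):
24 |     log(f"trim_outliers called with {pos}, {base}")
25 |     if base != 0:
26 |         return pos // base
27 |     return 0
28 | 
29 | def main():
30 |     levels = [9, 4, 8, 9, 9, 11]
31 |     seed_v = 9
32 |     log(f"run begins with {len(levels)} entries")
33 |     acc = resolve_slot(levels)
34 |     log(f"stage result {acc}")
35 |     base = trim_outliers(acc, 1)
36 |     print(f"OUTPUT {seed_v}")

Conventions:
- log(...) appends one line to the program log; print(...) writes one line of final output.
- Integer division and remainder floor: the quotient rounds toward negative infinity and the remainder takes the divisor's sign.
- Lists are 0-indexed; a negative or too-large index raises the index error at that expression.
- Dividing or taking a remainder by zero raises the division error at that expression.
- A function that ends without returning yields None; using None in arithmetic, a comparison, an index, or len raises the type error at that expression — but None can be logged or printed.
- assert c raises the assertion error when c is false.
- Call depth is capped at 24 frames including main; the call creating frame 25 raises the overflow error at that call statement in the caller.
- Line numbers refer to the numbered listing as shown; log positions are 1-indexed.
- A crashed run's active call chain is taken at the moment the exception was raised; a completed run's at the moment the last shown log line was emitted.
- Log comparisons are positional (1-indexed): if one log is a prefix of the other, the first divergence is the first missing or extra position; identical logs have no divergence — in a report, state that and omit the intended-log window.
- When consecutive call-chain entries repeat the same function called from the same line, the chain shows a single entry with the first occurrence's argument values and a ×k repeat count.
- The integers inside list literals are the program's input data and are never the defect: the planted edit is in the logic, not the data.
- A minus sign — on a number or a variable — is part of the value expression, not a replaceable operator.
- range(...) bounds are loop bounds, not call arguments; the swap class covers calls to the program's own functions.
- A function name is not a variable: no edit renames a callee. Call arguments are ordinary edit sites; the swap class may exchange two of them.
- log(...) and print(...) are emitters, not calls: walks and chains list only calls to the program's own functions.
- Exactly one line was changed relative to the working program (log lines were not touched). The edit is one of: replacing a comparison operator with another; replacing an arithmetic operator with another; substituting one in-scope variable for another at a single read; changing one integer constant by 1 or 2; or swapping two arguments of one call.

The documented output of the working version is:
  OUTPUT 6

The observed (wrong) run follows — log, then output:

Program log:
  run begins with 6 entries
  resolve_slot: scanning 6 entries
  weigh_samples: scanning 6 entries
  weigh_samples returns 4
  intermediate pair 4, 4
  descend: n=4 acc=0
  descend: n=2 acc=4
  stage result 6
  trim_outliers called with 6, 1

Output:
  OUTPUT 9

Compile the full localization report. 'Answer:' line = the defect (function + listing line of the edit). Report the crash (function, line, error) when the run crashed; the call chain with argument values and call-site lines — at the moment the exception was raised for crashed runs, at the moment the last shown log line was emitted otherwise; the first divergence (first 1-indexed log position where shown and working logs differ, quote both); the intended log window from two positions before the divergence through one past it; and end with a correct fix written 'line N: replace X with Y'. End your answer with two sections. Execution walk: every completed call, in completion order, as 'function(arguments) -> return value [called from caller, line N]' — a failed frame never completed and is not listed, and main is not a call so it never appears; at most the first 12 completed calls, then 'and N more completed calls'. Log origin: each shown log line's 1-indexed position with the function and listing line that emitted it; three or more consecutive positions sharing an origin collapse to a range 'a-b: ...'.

Answer: the defect is in main at line 36.
The tell: The two runs log identically and part ways only at the printed values.
Call chain: main -> trim_outliers(6, 1) (called at line 35).
First divergence: there is none — every log position agrees.
Execution walk:
  weigh_samples([9, 4, 8, 9, 9, 11]) -> 4  [called from resolve_slot, line 18]
  pick_anchor(0, 6) -> 6  [called from pick_anchor, line 5]
  pick_anchor(2, 4) -> 6  [called from pick_anchor, line 5]
  pick_anchor(4, 0) -> 6  [called from resolve_slot, line 21]
  resolve_slot([9, 4, 8, 9, 9, 11]) -> 6  [called from main, line 33]
  trim_outliers(6, 1) -> 6  [called from main, line 35]
Origin of each log line:
  1: emitted by main (line 32)
  2: emitted by resolve_slot (line 17)
  3: emitted by weigh_samples (line 8)
  4: emitted by weigh_samples (line 13)
  5: emitted by resolve_slot (line 20)
  6: emitted by pick_anchor (line 4)
  7: emitted by pick_anchor (line 4)
  8: emitted by main (line 34)
  9: emitted by trim_outliers (line 24)
A correct fix: line 36: replace `seed_v` with `base`.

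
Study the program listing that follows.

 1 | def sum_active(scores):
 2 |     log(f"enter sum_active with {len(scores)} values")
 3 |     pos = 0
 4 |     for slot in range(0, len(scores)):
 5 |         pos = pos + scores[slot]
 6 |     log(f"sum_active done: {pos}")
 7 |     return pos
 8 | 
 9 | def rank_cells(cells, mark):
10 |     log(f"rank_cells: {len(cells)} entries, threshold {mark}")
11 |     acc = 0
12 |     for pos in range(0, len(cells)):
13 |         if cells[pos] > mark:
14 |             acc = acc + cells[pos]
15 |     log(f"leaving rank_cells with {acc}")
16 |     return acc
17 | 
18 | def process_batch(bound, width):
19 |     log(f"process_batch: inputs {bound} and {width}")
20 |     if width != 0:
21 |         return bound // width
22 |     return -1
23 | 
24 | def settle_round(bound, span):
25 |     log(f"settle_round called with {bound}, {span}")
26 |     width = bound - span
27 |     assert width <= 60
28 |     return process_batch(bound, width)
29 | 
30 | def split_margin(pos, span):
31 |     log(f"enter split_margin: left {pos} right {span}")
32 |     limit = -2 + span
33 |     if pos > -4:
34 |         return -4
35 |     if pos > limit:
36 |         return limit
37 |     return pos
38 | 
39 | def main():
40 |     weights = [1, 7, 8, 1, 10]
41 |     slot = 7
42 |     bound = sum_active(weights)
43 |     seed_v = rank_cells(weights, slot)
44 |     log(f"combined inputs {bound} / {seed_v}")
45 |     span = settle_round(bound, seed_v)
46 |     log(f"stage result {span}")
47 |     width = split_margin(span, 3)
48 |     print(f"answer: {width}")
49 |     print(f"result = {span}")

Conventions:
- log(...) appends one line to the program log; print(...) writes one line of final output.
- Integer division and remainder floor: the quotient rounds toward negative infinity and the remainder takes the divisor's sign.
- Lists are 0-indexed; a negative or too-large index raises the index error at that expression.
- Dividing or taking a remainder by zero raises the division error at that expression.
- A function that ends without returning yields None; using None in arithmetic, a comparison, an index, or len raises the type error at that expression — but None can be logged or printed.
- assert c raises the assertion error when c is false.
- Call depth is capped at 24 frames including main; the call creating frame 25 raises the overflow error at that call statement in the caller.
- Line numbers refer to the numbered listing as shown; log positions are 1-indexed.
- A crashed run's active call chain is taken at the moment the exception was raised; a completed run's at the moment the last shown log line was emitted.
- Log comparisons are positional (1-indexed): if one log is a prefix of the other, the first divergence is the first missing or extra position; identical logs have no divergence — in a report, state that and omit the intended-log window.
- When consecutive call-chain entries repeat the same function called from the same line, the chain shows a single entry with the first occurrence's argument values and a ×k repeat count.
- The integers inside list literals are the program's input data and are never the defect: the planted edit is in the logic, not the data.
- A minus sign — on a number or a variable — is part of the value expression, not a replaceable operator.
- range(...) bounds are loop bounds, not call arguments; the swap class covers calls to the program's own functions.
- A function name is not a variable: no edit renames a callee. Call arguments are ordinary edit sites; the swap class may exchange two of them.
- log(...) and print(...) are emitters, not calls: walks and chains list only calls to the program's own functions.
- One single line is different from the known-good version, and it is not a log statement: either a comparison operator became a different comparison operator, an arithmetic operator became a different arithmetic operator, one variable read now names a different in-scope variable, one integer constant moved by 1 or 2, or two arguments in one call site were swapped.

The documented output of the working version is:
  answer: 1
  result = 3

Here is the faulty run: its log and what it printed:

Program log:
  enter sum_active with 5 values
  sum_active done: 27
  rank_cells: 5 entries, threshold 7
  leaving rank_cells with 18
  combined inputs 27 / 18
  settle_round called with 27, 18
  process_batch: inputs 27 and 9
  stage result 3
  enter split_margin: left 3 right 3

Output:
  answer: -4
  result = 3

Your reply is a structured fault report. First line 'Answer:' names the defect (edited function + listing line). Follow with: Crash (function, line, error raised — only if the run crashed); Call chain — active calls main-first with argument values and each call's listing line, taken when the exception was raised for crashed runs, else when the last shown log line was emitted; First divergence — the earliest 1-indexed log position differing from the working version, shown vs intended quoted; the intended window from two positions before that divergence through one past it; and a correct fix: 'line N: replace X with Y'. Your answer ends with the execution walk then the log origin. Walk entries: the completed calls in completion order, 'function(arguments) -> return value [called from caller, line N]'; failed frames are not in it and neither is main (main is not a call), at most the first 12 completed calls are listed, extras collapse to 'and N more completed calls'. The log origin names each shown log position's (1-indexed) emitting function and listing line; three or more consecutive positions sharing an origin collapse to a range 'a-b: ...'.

Answer: the defect is in split_margin at line 33.
The tell: The two runs log identically and part ways only at the printed values.
Call chain: main -> split_margin(3, 3) (called at line 47).
First divergence: none; the two logs match at every position.
Execution walk:
  sum_active([1, 7, 8, 1, 10]) -> 27  [called from main, line 42]
  rank_cells([1, 7, 8, 1, 10], 7) -> 18  [called from main, line 43]
  process_batch(27, 9) -> 3  [called from settle_round, line 28]
  settle_round(27, 18) -> 3  [called from main, line 45]
  split_margin(3, 3) -> -4  [called from main, line 47]
Log origin:
  1: from sum_active, line 2
  2: from sum_active, line 6
  3: from rank_cells, line 10
  4: from rank_cells, line 15
  5: from main, line 44
  6: from settle_round, line 25
  7: from process_batch, line 19
  8: from main, line 46
  9: from split_margin, line 31
A correct fix: line 33: replace `>` with `<`.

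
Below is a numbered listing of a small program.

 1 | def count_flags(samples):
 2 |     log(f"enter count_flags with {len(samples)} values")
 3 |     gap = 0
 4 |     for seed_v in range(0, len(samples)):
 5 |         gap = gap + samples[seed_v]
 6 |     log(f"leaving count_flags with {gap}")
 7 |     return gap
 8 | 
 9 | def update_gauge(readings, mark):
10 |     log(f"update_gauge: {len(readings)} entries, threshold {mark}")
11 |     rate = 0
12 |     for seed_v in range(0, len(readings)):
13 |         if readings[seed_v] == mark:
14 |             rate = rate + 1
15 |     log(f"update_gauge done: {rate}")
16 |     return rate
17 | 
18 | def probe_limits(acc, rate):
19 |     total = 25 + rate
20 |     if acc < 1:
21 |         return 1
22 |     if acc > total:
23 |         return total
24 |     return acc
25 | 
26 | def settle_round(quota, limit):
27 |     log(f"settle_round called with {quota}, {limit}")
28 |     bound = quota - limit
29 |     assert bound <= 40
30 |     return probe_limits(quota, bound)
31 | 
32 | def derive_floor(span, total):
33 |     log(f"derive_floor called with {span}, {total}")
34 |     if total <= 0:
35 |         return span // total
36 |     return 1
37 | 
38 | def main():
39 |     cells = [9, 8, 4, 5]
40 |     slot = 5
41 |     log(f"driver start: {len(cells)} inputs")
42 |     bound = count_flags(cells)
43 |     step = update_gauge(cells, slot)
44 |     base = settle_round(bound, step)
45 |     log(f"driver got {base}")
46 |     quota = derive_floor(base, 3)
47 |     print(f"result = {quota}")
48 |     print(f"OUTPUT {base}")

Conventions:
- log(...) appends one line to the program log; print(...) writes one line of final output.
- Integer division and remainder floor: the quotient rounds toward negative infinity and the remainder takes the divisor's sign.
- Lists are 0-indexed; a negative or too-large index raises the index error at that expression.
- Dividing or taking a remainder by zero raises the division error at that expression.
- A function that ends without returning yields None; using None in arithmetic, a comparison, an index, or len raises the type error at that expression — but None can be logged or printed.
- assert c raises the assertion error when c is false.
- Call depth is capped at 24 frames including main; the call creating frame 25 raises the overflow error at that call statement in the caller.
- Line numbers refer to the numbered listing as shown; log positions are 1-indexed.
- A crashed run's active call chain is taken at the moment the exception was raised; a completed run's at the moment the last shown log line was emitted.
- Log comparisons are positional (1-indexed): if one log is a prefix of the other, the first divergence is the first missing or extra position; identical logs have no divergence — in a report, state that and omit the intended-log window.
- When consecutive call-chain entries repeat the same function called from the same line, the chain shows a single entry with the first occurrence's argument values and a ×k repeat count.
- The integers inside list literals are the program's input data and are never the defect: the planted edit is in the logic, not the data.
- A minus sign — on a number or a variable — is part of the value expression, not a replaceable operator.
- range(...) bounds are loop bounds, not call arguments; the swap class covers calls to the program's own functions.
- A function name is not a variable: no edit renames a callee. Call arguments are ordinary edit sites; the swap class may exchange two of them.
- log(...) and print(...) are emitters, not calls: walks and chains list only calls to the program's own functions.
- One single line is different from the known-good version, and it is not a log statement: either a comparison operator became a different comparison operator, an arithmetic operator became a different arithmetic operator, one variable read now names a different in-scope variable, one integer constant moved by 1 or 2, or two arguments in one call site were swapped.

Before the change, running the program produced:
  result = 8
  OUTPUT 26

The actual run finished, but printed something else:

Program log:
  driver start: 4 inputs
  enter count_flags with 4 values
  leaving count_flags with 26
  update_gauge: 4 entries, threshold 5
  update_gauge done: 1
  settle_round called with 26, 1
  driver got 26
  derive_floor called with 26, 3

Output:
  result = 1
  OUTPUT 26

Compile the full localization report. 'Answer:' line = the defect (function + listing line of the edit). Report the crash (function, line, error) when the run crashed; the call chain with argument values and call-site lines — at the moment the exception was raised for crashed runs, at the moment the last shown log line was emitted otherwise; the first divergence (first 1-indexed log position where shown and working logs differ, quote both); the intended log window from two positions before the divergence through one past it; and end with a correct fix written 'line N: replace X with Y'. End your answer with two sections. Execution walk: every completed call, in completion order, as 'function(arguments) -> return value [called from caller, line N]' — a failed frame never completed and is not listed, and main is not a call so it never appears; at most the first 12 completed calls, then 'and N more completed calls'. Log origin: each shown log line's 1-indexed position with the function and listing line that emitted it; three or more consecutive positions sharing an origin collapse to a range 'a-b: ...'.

Answer: the defect is in derive_floor at line 34.
Key observation: The two runs log identically and part ways only at the printed values.
Call chain: main -> derive_floor(26, 3) (called at line 46).
First divergence: none (the log streams are identical).
Execution walk:
  count_flags([9, 8, 4, 5]) -> 26  [called from main, line 42]
  update_gauge([9, 8, 4, 5], 5) -> 1  [called from main, line 43]
  probe_limits(26, 25) -> 26  [called from settle_round, line 30]
  settle_round(26, 1) -> 26  [called from main, line 44]
  derive_floor(26, 3) -> 1  [called from main, line 46]
Log origin:
  1: emitted by main (line 41)
  2: emitted by count_flags (line 2)
  3: emitted by count_flags (line 6)
  4: emitted by update_gauge (line 10)
  5: emitted by update_gauge (line 15)
  6: emitted by settle_round (line 27)
  7: emitted by main (line 45)
  8: emitted by derive_floor (line 33)
A correct fix: line 34: replace `<=` with `!=`.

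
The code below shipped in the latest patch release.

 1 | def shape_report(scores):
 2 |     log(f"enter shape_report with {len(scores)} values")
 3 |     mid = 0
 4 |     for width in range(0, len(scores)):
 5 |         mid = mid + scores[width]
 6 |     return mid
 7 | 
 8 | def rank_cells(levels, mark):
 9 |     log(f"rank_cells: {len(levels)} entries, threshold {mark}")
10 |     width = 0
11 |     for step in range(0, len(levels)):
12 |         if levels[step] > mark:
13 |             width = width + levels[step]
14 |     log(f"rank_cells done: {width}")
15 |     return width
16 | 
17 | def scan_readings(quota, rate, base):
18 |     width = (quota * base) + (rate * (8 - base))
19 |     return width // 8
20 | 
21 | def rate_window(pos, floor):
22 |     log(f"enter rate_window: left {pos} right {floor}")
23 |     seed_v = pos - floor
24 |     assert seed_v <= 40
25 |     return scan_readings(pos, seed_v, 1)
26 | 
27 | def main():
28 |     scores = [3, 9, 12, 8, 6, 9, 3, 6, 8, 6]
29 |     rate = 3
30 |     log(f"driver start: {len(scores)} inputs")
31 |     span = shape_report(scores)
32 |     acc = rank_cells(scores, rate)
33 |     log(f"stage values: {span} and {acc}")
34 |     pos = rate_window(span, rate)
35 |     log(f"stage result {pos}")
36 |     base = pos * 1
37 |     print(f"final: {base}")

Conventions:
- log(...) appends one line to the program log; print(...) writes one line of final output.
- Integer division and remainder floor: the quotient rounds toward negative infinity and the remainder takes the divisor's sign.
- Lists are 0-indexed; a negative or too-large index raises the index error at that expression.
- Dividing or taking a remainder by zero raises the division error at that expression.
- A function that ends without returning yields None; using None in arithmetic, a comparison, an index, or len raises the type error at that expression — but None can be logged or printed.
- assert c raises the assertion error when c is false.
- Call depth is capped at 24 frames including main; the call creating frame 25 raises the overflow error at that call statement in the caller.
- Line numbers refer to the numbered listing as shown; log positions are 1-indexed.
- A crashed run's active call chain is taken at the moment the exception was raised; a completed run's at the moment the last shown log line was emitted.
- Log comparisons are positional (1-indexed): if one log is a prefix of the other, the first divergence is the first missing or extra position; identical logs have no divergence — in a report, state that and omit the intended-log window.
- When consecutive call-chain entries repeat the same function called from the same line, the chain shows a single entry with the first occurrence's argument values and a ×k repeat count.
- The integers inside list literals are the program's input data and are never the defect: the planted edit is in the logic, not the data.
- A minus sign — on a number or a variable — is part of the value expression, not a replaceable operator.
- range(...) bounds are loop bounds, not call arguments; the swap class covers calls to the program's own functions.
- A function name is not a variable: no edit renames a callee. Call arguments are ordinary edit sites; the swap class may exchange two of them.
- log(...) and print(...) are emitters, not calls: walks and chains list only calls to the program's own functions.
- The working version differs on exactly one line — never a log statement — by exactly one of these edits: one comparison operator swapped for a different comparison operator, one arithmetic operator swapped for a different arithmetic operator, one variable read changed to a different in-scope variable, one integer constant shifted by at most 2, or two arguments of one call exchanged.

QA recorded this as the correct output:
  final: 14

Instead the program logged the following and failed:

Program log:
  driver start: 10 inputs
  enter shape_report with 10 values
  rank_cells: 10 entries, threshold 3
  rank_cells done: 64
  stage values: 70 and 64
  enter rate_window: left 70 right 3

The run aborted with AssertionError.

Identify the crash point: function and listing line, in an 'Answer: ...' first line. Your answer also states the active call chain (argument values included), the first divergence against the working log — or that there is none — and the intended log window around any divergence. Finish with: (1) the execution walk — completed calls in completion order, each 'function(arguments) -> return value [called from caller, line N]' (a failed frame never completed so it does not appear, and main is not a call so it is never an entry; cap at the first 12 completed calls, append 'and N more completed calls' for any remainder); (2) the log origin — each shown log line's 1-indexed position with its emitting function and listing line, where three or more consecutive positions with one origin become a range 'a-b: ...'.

Answer: the error was raised in rate_window, line 24.
Core observation: At log position 6 the runs split — shown 'enter rate_window: left 70 right 3', but the working version logs 'enter rate_window: left 70 right 64'.
Call chain: main -> rate_window(70, 3) (called at line 34).
First divergence: position 6 — the shown line 'enter rate_window: left 70 right 3' should read 'enter rate_window: left 70 right 64'.
Intended log window:
  4: rank_cells done: 64
  5: stage values: 70 and 64
  6: enter rate_window: left 70 right 64
  7: stage result 14
Execution walk:
  shape_report([3, 9, 12, 8, 6, 9, 3, 6, 8, 6]) -> 70  [called from main, line 31]
  rank_cells([3, 9, 12, 8, 6, 9, 3, 6, 8, 6], 3) -> 64  [called from main, line 32]
Origin of each log line:
  1: logged in main at line 30
  2: logged in shape_report at line 2
  3: logged in rank_cells at line 9
  4: logged in rank_cells at line 14
  5: logged in main at line 33
  6: logged in rate_window at line 22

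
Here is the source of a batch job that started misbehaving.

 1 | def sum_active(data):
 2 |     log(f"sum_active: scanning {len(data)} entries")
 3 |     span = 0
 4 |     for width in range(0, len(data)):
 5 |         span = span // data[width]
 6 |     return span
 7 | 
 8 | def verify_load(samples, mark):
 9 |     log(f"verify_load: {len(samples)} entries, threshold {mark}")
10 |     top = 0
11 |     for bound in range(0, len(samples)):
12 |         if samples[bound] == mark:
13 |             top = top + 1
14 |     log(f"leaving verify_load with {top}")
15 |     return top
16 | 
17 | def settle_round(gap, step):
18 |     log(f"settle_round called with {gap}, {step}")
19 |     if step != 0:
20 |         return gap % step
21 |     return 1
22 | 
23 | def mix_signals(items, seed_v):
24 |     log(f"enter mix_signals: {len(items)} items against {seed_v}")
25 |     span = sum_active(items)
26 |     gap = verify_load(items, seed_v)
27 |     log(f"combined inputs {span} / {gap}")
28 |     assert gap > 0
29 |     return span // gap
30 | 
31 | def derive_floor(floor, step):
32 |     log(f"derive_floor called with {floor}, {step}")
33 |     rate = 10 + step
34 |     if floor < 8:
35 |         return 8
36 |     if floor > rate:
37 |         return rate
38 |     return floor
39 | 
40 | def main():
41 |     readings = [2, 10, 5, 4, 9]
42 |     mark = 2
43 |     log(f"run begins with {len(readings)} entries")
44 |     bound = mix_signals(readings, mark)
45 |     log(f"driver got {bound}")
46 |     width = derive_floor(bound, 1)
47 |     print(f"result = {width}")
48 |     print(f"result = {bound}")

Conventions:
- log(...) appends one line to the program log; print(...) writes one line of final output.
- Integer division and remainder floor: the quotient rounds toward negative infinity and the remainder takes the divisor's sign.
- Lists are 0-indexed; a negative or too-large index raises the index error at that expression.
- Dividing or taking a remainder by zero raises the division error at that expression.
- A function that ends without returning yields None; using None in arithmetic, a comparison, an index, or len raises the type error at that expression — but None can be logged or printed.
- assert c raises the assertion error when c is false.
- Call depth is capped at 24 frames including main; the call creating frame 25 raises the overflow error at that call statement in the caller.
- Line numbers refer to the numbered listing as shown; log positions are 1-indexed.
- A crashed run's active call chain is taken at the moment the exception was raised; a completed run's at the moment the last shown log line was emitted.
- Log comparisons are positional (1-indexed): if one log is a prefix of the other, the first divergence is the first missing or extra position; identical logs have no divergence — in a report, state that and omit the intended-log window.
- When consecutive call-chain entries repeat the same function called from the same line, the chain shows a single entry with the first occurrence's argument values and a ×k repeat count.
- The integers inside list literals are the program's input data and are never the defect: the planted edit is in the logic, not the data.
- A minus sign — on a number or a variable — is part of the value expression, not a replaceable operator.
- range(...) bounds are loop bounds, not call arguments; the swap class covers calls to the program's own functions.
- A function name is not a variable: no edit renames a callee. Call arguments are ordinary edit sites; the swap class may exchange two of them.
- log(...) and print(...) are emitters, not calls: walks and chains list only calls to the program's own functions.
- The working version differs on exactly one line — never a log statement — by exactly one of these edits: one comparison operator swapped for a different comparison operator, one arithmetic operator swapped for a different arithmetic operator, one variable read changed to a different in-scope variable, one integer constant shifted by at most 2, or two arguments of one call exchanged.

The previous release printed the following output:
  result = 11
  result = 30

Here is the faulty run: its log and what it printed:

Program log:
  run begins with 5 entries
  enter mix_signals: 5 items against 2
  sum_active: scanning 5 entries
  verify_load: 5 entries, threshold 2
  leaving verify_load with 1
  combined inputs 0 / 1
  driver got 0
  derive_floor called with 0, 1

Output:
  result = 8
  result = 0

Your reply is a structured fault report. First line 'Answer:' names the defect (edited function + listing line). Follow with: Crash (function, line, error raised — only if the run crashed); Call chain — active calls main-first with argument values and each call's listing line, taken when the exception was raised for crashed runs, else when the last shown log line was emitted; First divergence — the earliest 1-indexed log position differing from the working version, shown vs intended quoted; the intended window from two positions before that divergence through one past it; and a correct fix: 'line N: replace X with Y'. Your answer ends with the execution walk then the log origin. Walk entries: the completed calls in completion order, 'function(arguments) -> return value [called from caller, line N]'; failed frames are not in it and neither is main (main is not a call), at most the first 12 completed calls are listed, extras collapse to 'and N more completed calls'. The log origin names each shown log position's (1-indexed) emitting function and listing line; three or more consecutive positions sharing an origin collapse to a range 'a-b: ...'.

Answer: the defect is in sum_active at line 5.
Core observation: Everything matches until log position 6, which reads 'combined inputs 0 / 1' in place of 'combined inputs 30 / 1'.
Call chain: main -> derive_floor(0, 1) (called at line 46).
First divergence: position 6 — the shown line 'combined inputs 0 / 1' should read 'combined inputs 30 / 1'.
Intended log window:
  4: verify_load: 5 entries, threshold 2
  5: leaving verify_load with 1
  6: combined inputs 30 / 1
  7: driver got 30
Execution walk:
  sum_active([2, 10, 5, 4, 9]) -> 0  [called from mix_signals, line 25]
  verify_load([2, 10, 5, 4, 9], 2) -> 1  [called from mix_signals, line 26]
  mix_signals([2, 10, 5, 4, 9], 2) -> 0  [called from main, line 44]
  derive_floor(0, 1) -> 8  [called from main, line 46]
Log origin:
  1 — main, line 43
  2 — mix_signals, line 24
  3 — sum_active, line 2
  4 — verify_load, line 9
  5 — verify_load, line 14
  6 — mix_signals, line 27
  7 — main, line 45
  8 — derive_floor, line 32
A correct fix: line 5: replace `//` with `+`.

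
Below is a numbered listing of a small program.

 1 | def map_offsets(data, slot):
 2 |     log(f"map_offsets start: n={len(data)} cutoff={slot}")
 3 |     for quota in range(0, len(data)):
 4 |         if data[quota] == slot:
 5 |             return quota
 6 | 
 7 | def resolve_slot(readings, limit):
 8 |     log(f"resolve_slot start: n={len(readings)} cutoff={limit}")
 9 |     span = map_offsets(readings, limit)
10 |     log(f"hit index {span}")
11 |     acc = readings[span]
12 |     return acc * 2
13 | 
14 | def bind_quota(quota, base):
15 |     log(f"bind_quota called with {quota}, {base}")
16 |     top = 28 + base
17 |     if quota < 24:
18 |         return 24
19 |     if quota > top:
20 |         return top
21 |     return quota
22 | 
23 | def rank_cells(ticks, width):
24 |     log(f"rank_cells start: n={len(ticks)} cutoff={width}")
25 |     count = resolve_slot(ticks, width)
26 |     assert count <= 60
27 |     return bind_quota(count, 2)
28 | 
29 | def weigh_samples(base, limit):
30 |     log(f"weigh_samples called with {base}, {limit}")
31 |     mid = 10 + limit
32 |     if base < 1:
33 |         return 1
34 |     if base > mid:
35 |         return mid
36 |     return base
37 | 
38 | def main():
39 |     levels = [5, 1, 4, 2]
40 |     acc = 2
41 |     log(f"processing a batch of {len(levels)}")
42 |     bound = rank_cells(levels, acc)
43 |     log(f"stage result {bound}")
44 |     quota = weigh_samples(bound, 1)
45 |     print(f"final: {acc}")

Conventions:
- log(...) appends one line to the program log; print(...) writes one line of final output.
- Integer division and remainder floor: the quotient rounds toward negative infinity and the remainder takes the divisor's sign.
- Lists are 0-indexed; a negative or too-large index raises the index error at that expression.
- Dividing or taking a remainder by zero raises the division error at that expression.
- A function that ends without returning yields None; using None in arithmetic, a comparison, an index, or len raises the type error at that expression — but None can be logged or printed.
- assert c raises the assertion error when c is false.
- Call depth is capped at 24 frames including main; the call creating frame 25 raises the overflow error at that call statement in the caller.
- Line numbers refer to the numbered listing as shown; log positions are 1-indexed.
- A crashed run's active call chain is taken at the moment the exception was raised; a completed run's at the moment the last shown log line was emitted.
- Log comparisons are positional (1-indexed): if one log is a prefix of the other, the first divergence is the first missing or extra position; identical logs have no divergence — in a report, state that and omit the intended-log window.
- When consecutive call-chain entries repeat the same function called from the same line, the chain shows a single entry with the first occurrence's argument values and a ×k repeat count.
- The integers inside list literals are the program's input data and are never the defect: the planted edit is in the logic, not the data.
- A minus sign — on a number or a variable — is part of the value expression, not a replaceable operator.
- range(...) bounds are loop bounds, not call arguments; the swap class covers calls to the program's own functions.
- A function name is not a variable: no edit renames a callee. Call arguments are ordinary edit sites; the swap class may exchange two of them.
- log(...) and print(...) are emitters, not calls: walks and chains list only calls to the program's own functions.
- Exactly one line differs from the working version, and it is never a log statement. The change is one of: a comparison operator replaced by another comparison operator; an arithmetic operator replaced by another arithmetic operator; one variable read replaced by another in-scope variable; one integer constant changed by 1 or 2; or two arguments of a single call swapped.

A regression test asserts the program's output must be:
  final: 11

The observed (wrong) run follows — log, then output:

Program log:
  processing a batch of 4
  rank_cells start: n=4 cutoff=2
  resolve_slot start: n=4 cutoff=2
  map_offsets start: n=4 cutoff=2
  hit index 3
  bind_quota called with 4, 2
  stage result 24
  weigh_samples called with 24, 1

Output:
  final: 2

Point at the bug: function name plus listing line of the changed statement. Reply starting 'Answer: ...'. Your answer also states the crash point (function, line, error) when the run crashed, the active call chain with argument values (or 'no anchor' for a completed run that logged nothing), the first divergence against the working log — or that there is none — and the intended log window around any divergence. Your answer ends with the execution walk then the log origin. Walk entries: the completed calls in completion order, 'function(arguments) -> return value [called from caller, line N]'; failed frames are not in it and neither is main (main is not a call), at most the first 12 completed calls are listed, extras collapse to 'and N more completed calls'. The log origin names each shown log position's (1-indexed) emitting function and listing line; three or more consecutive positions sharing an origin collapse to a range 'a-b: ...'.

Answer: the defect is in main at line 45.
Key observation: The logs agree in full; only the final output differs.
Call chain: main -> weigh_samples(24, 1) (called at line 44).
First divergence: none (the log streams are identical).
Execution walk:
  map_offsets([5, 1, 4, 2], 2) -> 3  [called from resolve_slot, line 9]
  resolve_slot([5, 1, 4, 2], 2) -> 4  [called from rank_cells, line 25]
  bind_quota(4, 2) -> 24  [called from rank_cells, line 27]
  rank_cells([5, 1, 4, 2], 2) -> 24  [called from main, line 42]
  weigh_samples(24, 1) -> 11  [called from main, line 44]
Origin of each log line:
  1: from main, line 41
  2: from rank_cells, line 24
  3: from resolve_slot, line 8
  4: from map_offsets, line 2
  5: from resolve_slot, line 10
  6: from bind_quota, line 15
  7: from main, line 43
  8: from weigh_samples, line 30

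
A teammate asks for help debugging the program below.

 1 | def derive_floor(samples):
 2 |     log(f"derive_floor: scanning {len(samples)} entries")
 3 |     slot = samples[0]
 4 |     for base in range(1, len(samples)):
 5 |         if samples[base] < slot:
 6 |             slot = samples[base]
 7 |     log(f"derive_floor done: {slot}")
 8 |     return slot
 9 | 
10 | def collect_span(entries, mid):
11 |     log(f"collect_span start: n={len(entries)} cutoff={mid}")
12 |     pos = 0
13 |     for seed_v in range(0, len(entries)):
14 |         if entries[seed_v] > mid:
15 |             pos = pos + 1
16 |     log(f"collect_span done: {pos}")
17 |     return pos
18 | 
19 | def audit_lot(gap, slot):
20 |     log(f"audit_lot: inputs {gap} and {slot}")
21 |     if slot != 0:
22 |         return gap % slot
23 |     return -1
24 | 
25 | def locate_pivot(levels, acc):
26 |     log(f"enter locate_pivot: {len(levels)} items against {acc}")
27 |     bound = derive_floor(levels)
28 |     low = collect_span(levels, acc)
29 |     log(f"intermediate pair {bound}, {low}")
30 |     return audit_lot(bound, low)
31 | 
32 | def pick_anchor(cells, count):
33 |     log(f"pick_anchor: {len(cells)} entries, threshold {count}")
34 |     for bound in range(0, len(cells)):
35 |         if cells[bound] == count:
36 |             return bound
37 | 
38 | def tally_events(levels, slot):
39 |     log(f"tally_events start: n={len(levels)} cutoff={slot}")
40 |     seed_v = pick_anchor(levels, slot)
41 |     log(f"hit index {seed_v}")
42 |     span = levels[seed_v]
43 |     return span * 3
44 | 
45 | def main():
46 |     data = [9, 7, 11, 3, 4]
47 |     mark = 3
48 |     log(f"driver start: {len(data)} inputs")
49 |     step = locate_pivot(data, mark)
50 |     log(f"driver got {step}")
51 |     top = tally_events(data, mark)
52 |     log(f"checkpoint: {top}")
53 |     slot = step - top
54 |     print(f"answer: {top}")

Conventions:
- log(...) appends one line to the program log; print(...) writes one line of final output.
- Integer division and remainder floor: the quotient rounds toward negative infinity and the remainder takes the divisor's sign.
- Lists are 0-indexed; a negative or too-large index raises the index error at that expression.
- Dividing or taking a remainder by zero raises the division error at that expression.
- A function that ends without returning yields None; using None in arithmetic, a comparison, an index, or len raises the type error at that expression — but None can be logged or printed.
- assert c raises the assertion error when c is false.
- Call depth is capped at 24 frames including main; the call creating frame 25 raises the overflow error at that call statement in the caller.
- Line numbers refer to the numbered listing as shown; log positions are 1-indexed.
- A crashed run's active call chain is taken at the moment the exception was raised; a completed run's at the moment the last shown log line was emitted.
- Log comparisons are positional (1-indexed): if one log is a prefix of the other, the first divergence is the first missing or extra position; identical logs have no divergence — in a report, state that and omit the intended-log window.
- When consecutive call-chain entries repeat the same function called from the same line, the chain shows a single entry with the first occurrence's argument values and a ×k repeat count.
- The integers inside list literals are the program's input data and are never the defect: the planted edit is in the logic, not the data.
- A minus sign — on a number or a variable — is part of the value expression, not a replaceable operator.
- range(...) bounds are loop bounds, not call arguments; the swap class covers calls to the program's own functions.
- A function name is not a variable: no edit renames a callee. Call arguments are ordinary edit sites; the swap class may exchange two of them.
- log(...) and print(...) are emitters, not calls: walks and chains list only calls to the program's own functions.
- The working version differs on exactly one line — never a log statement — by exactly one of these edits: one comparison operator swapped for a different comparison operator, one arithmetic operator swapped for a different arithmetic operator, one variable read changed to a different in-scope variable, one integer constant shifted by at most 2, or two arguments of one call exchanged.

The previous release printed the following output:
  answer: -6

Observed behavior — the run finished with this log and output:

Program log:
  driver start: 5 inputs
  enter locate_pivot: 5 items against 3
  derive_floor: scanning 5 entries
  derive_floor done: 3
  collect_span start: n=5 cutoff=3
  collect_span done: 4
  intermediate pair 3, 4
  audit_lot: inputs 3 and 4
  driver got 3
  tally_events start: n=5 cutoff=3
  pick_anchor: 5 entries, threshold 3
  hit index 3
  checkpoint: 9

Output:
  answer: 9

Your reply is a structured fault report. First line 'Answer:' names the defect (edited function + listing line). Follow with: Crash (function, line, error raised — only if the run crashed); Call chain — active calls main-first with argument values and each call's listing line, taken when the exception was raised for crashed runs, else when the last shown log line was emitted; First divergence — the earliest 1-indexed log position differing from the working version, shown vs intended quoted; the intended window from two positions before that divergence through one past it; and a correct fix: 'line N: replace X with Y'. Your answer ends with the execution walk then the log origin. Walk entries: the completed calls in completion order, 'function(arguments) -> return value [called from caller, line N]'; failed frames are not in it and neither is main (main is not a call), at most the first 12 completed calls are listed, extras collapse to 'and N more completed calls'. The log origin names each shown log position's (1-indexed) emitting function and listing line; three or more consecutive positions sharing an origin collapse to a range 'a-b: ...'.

Answer: the defect is in main at line 54.
Core observation: The two runs log identically and part ways only at the printed values.
Call chain: main.
First divergence: there is none — every log position agrees.
Execution walk:
  derive_floor([9, 7, 11, 3, 4]) -> 3  [called from locate_pivot, line 27]
  collect_span([9, 7, 11, 3, 4], 3) -> 4  [called from locate_pivot, line 28]
  audit_lot(3, 4) -> 3  [called from locate_pivot, line 30]
  locate_pivot([9, 7, 11, 3, 4], 3) -> 3  [called from main, line 49]
  pick_anchor([9, 7, 11, 3, 4], 3) -> 3  [called from tally_events, line 40]
  tally_events([9, 7, 11, 3, 4], 3) -> 9  [called from main, line 51]
Origin of each log line:
  1: emitted by main (line 48)
  2: emitted by locate_pivot (line 26)
  3: emitted by derive_floor (line 2)
  4: emitted by derive_floor (line 7)
  5: emitted by collect_span (line 11)
  6: emitted by collect_span (line 16)
  7: emitted by locate_pivot (line 29)
  8: emitted by audit_lot (line 20)
  9: emitted by main (line 50)
  10: emitted by tally_events (line 39)
  11: emitted by pick_anchor (line 33)
  12: emitted by tally_events (line 41)
  13: emitted by main (line 52)
A correct fix: line 54: replace `top` with `slot`.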